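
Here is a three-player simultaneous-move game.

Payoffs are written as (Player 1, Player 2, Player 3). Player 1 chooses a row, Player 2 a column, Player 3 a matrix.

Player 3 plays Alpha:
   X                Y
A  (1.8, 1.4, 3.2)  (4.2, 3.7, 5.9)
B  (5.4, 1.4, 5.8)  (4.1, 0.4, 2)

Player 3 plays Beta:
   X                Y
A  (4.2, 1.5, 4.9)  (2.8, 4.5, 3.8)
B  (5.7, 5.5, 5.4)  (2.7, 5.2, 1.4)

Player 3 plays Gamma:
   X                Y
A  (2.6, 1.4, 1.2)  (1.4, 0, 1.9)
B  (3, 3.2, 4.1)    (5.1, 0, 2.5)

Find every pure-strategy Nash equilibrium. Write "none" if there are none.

Player 1 against (X, Alpha): payoffs 1.8, 5.4 → best response B.
Player 1 against (X, Beta): payoffs 4.2, 5.7 → best response B.
Player 1 against (X, Gamma): payoffs 2.6, 3 → best response B.
Player 1 against (Y, Alpha): payoffs 4.2, 4.1 → best response A.
Player 1 against (Y, Beta): payoffs 2.8, 2.7 → best response A.
Player 1 against (Y, Gamma): payoffs 1.4, 5.1 → best response B.
Player 2 against (A, Alpha): payoffs 1.4, 3.7 → best response Y.
Player 2 against (A, Beta): payoffs 1.5, 4.5 → best response Y.
Player 2 against (A, Gamma): payoffs 1.4, 0 → best response X.
Player 2 against (B, Alpha): payoffs 1.4, 0.4 → best response X.
Player 2 against (B, Beta): payoffs 5.5, 5.2 → best response X.
Player 2 against (B, Gamma): payoffs 3.2, 0 → best response X.
Player 3 against (A, X): payoffs 3.2, 4.9, 1.2 → best response Beta.
Player 3 against (A, Y): payoffs 5.9, 3.8, 1.9 → best response Alpha.
Player 3 against (B, X): payoffs 5.8, 5.4, 4.1 → best response Alpha.
Player 3 against (B, Y): payoffs 2, 1.4, 2.5 → best response Gamma.
Mutual best responses: (A, Y, Alpha); (B, X, Alpha).

Pure-strategy Nash equilibria: (A, Y, Alpha); (B, X, Alpha)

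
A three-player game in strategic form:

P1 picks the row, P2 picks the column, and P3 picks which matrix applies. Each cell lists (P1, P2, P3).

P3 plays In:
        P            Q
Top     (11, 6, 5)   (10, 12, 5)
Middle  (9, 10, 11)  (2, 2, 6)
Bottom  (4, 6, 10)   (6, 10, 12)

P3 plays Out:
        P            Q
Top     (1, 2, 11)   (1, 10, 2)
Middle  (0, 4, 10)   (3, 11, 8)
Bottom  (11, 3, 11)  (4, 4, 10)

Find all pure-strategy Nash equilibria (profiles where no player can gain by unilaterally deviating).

Check each profile: it is a Nash equilibrium iff no player can strictly gain by switching unilaterally.
(Top, P, In): P2 can switch to Q (6 → 12). Not NE.
(Top, P, Out): P1 can switch to Bottom (1 → 11). Not NE.
(Top, Q, In): P1 gets 10, best alternative 6; P2 gets 12, best alternative 6; P3 gets 5, best alternative 2. No profitable deviation — NE.
(Top, Q, Out): P1 can switch to Middle (1 → 3). Not NE.
(Middle, P, In): P1 can switch to Top (9 → 11). Not NE.
(Middle, P, Out): P1 can switch to Top (0 → 1). Not NE.
(Middle, Q, In): P1 can switch to Top (2 → 10). Not NE.
(The remaining 5 profiles each have a profitable deviation by the same check.)

(Top, Q, In)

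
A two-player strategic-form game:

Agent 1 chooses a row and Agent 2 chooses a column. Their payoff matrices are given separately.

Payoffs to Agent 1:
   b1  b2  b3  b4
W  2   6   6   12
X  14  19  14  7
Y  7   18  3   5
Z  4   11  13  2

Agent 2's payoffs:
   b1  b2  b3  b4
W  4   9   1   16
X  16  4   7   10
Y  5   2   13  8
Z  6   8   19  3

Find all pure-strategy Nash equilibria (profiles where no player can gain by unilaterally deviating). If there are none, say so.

For each player, find the best response to each opponent profile; mutual best responses are the pure NE.
Agent 1 against b1: payoffs 2, 14, 7, 4 → best response X.
Agent 1 against b2: payoffs 6, 19, 18, 11 → best response X.
Agent 1 against b3: payoffs 6, 14, 3, 13 → best response X.
Agent 1 against b4: payoffs 12, 7, 5, 2 → best response W.
Agent 2 against W: payoffs 4, 9, 1, 16 → best response b4.
Agent 2 against X: payoffs 16, 4, 7, 10 → best response b1.
Agent 2 against Y: payoffs 5, 2, 13, 8 → best response b3.
Agent 2 against Z: payoffs 6, 8, 19, 3 → best response b3.
Mutual best responses: (W, b4); (X, b1).

Pure-strategy Nash equilibria: (W, b4); (X, b1)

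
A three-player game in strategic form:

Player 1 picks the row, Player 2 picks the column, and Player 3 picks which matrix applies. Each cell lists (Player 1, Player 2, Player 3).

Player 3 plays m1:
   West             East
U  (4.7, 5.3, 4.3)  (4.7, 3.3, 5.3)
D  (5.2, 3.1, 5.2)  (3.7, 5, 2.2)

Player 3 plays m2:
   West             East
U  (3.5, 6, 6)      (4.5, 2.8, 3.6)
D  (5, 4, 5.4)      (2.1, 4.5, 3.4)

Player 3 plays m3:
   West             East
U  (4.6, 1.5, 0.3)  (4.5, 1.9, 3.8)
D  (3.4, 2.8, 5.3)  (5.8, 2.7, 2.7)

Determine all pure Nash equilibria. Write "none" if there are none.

none

For each strategy profile, look for a profitable unilateral deviation.
(U, West, m1): Player 1 can switch to D (4.7 → 5.2). Not NE.
(U, West, m2): Player 1 can switch to D (3.5 → 5). Not NE.
(U, West, m3): Player 2 can switch to East (1.5 → 1.9). Not NE.
(U, East, m1): Player 2 can switch to West (3.3 → 5.3). Not NE.
(U, East, m2): Player 2 can switch to West (2.8 → 6). Not NE.
(U, East, m3): Player 1 can switch to D (4.5 → 5.8). Not NE.
(D, West, m1): Player 2 can switch to East (3.1 → 5). Not NE.
(D, West, m2): Player 2 can switch to East (4 → 4.5). Not NE.
(D, West, m3): Player 1 can switch to U (3.4 → 4.6). Not NE.
(D, East, m1): Player 1 can switch to U (3.7 → 4.7). Not NE.
(D, East, m2): Player 1 can switch to U (2.1 → 4.5). Not NE.
(D, East, m3): Player 2 can switch to West (2.7 → 2.8). Not NE.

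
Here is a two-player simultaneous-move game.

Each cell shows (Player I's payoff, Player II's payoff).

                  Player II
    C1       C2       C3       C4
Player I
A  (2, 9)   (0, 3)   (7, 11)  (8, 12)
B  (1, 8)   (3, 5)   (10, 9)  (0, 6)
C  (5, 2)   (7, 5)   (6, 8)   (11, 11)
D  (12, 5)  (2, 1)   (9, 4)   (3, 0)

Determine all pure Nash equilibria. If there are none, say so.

Pure-strategy Nash equilibria: (B, C3), (C, C4), (D, C1)

Mark each player's best response to every combination of opponents' strategies; a profile where every player is best-responding is a pure Nash equilibrium.
Player I against C1: payoffs 2, 1, 5, 12 → best response D.
Player I against C2: payoffs 0, 3, 7, 2 → best response C.
Player I against C3: payoffs 7, 10, 6, 9 → best response B.
Player I against C4: payoffs 8, 0, 11, 3 → best response C.
Player II against A: payoffs 9, 3, 11, 12 → best response C4.
Player II against B: payoffs 8, 5, 9, 6 → best response C3.
Player II against C: payoffs 2, 5, 8, 11 → best response C4.
Player II against D: payoffs 5, 1, 4, 0 → best response C1.
Mutual best responses: (B, C3); (C, C4); (D, C1).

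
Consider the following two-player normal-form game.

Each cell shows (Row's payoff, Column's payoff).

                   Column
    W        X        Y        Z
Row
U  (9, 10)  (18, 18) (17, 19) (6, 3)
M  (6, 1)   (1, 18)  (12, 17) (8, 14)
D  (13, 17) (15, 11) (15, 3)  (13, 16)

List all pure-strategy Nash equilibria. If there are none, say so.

Pure-strategy Nash equilibria: (U, Y) and (D, W)

For each player, find the best response to each opponent profile; mutual best responses are the pure NE.
Row against W: payoffs 9, 6, 13 → best response D.
Row against X: payoffs 18, 1, 15 → best response U.
Row against Y: payoffs 17, 12, 15 → best response U.
Row against Z: payoffs 6, 8, 13 → best response D.
Column against U: payoffs 10, 18, 19, 3 → best response Y.
Column against M: payoffs 1, 18, 17, 14 → best response X.
Column against D: payoffs 17, 11, 3, 16 → best response W.
Mutual best responses: (U, Y); (D, W).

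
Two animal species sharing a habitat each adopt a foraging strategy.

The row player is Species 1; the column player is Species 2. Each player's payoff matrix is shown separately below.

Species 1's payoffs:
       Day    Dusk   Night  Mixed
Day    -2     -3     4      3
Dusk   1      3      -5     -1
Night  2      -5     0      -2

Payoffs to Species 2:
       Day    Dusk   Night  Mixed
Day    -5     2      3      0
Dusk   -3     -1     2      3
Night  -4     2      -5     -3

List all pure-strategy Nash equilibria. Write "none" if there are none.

Species 1 against Day: payoffs -2, 1, 2 → best response Night.
Species 1 against Dusk: payoffs -3, 3, -5 → best response Dusk.
Species 1 against Night: payoffs 4, -5, 0 → best response Day.
Species 1 against Mixed: payoffs 3, -1, -2 → best response Day.
Species 2 against Day: payoffs -5, 2, 3, 0 → best response Night.
Species 2 against Dusk: payoffs -3, -1, 2, 3 → best response Mixed.
Species 2 against Night: payoffs -4, 2, -5, -3 → best response Dusk.
Mutual best responses: (Day, Night).

(Day, Night)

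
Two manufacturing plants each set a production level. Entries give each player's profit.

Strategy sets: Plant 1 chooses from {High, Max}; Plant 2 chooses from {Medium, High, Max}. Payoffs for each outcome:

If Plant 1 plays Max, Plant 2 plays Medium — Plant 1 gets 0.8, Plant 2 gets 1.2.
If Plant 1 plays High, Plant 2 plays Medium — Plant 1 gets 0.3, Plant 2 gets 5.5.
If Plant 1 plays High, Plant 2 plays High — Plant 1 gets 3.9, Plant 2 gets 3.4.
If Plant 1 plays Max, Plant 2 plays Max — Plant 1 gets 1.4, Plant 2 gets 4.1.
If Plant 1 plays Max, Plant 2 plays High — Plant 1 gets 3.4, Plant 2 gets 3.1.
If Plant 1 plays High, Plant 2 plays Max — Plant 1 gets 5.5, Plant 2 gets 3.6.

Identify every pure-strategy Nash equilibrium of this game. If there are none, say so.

none

Plant 1 against Medium: payoffs 0.3, 0.8 → best response Max.
Plant 1 against High: payoffs 3.9, 3.4 → best response High.
Plant 1 against Max: payoffs 5.5, 1.4 → best response High.
Plant 2 against High: payoffs 5.5, 3.4, 3.6 → best response Medium.
Plant 2 against Max: payoffs 1.2, 3.1, 4.1 → best response Max.
No profile is a mutual best response for all players.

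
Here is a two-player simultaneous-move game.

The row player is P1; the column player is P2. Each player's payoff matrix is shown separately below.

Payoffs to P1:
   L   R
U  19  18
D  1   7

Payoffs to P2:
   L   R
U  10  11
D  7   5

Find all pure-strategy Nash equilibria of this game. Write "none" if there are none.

Mark each player's best response to every combination of opponents' strategies; a profile where every player is best-responding is a pure Nash equilibrium.
P1 against L: payoffs 19, 1 → best response U.
P1 against R: payoffs 18, 7 → best response U.
P2 against U: payoffs 10, 11 → best response R.
P2 against D: payoffs 7, 5 → best response L.
Mutual best responses: (U, R).

(U, R)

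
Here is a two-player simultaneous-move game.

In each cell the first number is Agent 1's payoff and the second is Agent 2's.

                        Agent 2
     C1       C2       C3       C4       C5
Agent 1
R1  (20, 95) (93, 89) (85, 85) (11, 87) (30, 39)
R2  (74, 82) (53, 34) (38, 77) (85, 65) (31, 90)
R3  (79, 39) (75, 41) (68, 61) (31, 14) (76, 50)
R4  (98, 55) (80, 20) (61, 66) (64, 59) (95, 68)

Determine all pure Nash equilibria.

(R1, C1): Agent 1 can switch to R2 (20 → 74). Not NE.
(R1, C2): Agent 2 can switch to C1 (89 → 95). Not NE.
(R1, C3): Agent 2 can switch to C1 (85 → 95). Not NE.
(R1, C4): Agent 1 can switch to R2 (11 → 85). Not NE.
(R1, C5): Agent 1 can switch to R2 (30 → 31). Not NE.
(R2, C1): Agent 1 can switch to R3 (74 → 79). Not NE.
(R4, C5): Agent 1 gets 95, best alternative 76; Agent 2 gets 68, best alternative 66. No profitable deviation — NE.
(The remaining 13 profiles each have a profitable deviation by the same check.)

Pure NE: (R4, C5)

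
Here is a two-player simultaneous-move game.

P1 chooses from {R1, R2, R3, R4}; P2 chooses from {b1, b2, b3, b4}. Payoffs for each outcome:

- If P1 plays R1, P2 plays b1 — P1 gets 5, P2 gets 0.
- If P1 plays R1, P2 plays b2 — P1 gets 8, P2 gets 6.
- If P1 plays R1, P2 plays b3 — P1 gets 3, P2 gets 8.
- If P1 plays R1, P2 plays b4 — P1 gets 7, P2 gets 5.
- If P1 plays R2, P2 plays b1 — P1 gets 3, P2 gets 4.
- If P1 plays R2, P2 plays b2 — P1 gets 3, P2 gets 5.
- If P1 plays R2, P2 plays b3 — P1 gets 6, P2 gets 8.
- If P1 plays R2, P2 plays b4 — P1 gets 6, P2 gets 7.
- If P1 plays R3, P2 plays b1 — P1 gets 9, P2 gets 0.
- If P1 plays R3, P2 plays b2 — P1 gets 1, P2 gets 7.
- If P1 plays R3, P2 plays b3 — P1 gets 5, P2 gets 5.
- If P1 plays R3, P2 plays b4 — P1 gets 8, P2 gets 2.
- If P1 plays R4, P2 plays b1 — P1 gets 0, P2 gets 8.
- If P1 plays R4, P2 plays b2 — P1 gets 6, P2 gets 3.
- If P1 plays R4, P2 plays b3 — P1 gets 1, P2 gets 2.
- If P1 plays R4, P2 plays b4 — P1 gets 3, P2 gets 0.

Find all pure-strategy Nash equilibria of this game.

P1 against b1: payoffs 5, 3, 9, 0 → best response R3.
P1 against b2: payoffs 8, 3, 1, 6 → best response R1.
P1 against b3: payoffs 3, 6, 5, 1 → best response R2.
P1 against b4: payoffs 7, 6, 8, 3 → best response R3.
P2 against R1: payoffs 0, 6, 8, 5 → best response b3.
P2 against R2: payoffs 4, 5, 8, 7 → best response b3.
P2 against R3: payoffs 0, 7, 5, 2 → best response b2.
P2 against R4: payoffs 8, 3, 2, 0 → best response b1.
Mutual best responses: (R2, b3).

Pure NE: (R2, b3)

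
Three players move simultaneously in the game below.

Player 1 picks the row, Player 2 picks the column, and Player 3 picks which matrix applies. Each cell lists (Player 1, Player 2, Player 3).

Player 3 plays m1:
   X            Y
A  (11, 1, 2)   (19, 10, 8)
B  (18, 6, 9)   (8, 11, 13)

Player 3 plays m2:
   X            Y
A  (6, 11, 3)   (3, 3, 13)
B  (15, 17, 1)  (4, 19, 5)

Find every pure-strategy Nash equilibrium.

No pure-strategy Nash equilibrium.

(A, X, m1): Player 1 can switch to B (11 → 18). Not NE.
(A, X, m2): Player 1 can switch to B (6 → 15). Not NE.
(A, Y, m1): Player 3 can switch to m2 (8 → 13). Not NE.
(A, Y, m2): Player 1 can switch to B (3 → 4). Not NE.
(B, X, m1): Player 2 can switch to Y (6 → 11). Not NE.
(B, X, m2): Player 2 can switch to Y (17 → 19). Not NE.
(The remaining 2 profiles each have a profitable deviation by the same check.)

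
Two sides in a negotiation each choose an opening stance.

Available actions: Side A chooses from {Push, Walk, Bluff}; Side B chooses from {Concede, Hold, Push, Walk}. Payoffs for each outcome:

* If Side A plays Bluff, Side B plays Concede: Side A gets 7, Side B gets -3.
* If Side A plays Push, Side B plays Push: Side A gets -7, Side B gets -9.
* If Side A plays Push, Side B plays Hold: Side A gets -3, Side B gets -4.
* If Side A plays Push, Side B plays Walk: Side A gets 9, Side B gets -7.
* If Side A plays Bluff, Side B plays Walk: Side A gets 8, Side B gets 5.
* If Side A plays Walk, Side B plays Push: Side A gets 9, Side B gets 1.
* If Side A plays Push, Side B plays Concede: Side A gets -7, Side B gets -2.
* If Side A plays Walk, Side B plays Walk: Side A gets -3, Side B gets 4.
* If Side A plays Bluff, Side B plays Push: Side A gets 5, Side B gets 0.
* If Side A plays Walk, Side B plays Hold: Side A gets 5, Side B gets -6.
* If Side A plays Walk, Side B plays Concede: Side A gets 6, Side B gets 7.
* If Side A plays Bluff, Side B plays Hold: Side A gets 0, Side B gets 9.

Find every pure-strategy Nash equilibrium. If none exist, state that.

(Push, Concede): Side A can switch to Walk (-7 → 6). Not NE.
(Push, Hold): Side A can switch to Walk (-3 → 5). Not NE.
(Push, Push): Side A can switch to Walk (-7 → 9). Not NE.
(Push, Walk): Side B can switch to Concede (-7 → -2). Not NE.
(Walk, Concede): Side A can switch to Bluff (6 → 7). Not NE.
(Walk, Hold): Side B can switch to Concede (-6 → 7). Not NE.
(The remaining 6 profiles each have a profitable deviation by the same check.)

This game has no pure Nash equilibrium.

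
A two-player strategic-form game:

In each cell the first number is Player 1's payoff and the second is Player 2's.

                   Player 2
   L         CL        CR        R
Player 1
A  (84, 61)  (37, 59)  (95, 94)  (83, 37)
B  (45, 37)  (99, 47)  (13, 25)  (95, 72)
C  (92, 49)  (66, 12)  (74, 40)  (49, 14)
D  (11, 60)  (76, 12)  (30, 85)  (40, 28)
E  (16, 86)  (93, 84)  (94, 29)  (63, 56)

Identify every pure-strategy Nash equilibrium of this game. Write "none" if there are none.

(A, L): Player 1 can switch to C (84 → 92). Not NE.
(A, CL): Player 1 can switch to B (37 → 99). Not NE.
(A, CR): Player 1 gets 95, best alternative 94; Player 2 gets 94, best alternative 61. No profitable deviation — NE.
(A, R): Player 1 can switch to B (83 → 95). Not NE.
(B, L): Player 1 can switch to A (45 → 84). Not NE.
(B, CL): Player 2 can switch to R (47 → 72). Not NE.
(B, CR): Player 1 can switch to A (13 → 95). Not NE.
(B, R): Player 1 gets 95, best alternative 83; Player 2 gets 72, best alternative 47. No profitable deviation — NE.
(C, L): Player 1 gets 92, best alternative 84; Player 2 gets 49, best alternative 40. No profitable deviation — NE.
(C, CL): Player 1 can switch to B (66 → 99). Not NE.
(C, CR): Player 1 can switch to A (74 → 95). Not NE.
(C, R): Player 1 can switch to A (49 → 83). Not NE.
(D, L): Player 1 can switch to A (11 → 84). Not NE.
(The remaining 7 profiles each have a profitable deviation by the same check.)

Pure-strategy Nash equilibria: (A, CR), (B, R), (C, L)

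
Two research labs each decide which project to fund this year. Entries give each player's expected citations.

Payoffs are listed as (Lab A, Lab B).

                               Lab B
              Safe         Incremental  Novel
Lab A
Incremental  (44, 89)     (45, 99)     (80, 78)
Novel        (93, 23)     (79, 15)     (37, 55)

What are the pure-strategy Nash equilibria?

This game has no pure Nash equilibrium.

(Incremental, Safe): Lab A can switch to Novel (44 → 93). Not NE.
(Incremental, Incremental): Lab A can switch to Novel (45 → 79). Not NE.
(Incremental, Novel): Lab B can switch to Safe (78 → 89). Not NE.
(Novel, Safe): Lab B can switch to Novel (23 → 55). Not NE.
(Novel, Incremental): Lab B can switch to Safe (15 → 23). Not NE.
(Novel, Novel): Lab A can switch to Incremental (37 → 80). Not NE.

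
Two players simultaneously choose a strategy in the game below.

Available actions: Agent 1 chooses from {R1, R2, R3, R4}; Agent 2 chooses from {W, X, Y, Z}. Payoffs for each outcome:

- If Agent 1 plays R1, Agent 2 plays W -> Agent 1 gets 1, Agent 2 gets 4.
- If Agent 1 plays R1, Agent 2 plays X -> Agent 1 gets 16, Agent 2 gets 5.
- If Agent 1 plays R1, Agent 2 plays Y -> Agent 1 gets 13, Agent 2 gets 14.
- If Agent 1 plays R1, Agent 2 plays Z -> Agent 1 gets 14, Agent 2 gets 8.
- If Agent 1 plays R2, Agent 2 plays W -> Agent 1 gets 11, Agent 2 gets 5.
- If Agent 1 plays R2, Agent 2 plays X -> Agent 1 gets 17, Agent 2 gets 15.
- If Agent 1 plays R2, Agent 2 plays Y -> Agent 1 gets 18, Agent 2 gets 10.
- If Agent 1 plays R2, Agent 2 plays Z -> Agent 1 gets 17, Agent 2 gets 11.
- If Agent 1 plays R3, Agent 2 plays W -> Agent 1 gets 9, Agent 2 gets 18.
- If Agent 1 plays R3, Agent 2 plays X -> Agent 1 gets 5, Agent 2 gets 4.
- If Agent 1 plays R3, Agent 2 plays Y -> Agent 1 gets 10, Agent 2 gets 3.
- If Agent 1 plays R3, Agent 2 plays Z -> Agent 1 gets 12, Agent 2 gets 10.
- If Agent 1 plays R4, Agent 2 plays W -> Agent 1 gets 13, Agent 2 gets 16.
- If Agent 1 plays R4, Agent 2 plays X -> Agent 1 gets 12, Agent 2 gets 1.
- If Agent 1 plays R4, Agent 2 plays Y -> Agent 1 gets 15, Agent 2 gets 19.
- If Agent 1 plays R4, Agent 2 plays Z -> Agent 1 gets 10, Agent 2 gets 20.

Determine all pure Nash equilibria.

Pure NE: (R2, X)

(R1, W): Agent 1 can switch to R2 (1 → 11). Not NE.
(R1, X): Agent 1 can switch to R2 (16 → 17). Not NE.
(R1, Y): Agent 1 can switch to R2 (13 → 18). Not NE.
(R1, Z): Agent 1 can switch to R2 (14 → 17). Not NE.
(R2, W): Agent 1 can switch to R4 (11 → 13). Not NE.
(R2, X): Agent 1 gets 17, best alternative 16; Agent 2 gets 15, best alternative 11. No profitable deviation — NE.
(R2, Y): Agent 2 can switch to X (10 → 15). Not NE.
(R2, Z): Agent 2 can switch to X (11 → 15). Not NE.
(R3, W): Agent 1 can switch to R2 (9 → 11). Not NE.
(The remaining 7 profiles each have a profitable deviation by the same check.)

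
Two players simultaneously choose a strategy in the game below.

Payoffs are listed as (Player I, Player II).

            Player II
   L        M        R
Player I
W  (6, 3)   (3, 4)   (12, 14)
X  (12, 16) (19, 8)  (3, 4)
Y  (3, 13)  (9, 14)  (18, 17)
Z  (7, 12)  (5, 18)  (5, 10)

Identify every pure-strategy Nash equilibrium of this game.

(X, L) and (Y, R)

Player I against L: payoffs 6, 12, 3, 7 → best response X.
Player I against M: payoffs 3, 19, 9, 5 → best response X.
Player I against R: payoffs 12, 3, 18, 5 → best response Y.
Player II against W: payoffs 3, 4, 14 → best response R.
Player II against X: payoffs 16, 8, 4 → best response L.
Player II against Y: payoffs 13, 14, 17 → best response R.
Player II against Z: payoffs 12, 18, 10 → best response M.
Mutual best responses: (X, L); (Y, R).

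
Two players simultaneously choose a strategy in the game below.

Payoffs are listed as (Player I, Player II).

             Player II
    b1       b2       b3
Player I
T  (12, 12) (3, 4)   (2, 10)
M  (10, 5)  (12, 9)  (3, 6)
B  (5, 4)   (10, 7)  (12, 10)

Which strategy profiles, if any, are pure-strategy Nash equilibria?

Player I against b1: payoffs 12, 10, 5 → best response T.
Player I against b2: payoffs 3, 12, 10 → best response M.
Player I against b3: payoffs 2, 3, 12 → best response B.
Player II against T: payoffs 12, 4, 10 → best response b1.
Player II against M: payoffs 5, 9, 6 → best response b2.
Player II against B: payoffs 4, 7, 10 → best response b3.
Mutual best responses: (T, b1); (M, b2); (B, b3).

Pure-strategy Nash equilibria: (T, b1) and (M, b2) and (B, b3)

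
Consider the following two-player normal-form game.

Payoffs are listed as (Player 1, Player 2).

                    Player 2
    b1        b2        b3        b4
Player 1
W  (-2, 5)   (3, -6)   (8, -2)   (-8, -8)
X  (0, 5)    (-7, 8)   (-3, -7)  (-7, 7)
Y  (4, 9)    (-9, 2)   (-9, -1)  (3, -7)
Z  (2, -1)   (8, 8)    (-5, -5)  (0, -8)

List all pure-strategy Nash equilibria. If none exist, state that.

(Y, b1); (Z, b2)

For each player, find the best response to each opponent profile; mutual best responses are the pure NE.
Player 1 against b1: payoffs -2, 0, 4, 2 → best response Y.
Player 1 against b2: payoffs 3, -7, -9, 8 → best response Z.
Player 1 against b3: payoffs 8, -3, -9, -5 → best response W.
Player 1 against b4: payoffs -8, -7, 3, 0 → best response Y.
Player 2 against W: payoffs 5, -6, -2, -8 → best response b1.
Player 2 against X: payoffs 5, 8, -7, 7 → best response b2.
Player 2 against Y: payoffs 9, 2, -1, -7 → best response b1.
Player 2 against Z: payoffs -1, 8, -5, -8 → best response b2.
Mutual best responses: (Y, b1); (Z, b2).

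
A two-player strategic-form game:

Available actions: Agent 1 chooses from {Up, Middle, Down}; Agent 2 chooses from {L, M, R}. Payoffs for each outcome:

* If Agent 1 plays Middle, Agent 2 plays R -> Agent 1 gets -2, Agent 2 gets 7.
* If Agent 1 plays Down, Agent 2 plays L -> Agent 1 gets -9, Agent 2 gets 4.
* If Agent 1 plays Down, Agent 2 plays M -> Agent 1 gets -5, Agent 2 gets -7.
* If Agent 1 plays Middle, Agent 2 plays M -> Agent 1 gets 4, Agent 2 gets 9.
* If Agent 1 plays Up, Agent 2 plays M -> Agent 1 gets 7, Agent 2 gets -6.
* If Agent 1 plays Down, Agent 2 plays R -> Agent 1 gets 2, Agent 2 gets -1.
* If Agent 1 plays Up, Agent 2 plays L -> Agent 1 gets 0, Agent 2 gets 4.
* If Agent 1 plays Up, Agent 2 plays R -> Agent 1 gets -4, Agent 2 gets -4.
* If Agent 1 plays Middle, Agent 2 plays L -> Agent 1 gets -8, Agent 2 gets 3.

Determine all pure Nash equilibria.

For each player, find the best response to each opponent profile; mutual best responses are the pure NE.
Agent 1 against L: payoffs 0, -8, -9 → best response Up.
Agent 1 against M: payoffs 7, 4, -5 → best response Up.
Agent 1 against R: payoffs -4, -2, 2 → best response Down.
Agent 2 against Up: payoffs 4, -6, -4 → best response L.
Agent 2 against Middle: payoffs 3, 9, 7 → best response M.
Agent 2 against Down: payoffs 4, -7, -1 → best response L.
Mutual best responses: (Up, L).

The unique pure-strategy Nash equilibrium is (Up, L).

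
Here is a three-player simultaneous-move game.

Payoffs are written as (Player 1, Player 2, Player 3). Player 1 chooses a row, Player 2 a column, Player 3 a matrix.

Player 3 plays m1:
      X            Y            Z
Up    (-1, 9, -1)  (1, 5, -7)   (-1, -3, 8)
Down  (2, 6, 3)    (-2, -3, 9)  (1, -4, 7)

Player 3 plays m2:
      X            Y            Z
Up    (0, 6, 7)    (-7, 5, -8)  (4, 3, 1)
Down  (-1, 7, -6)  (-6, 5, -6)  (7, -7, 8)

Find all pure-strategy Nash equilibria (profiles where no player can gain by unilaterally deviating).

Pure-strategy Nash equilibria: (Up, X, m2); (Down, X, m1)

Check each profile: it is a Nash equilibrium iff no player can strictly gain by switching unilaterally.
(Up, X, m1): Player 1 can switch to Down (-1 → 2). Not NE.
(Up, X, m2): Player 1 gets 0, best alternative -1; Player 2 gets 6, best alternative 5; Player 3 gets 7, best alternative -1. No profitable deviation — NE.
(Up, Y, m1): Player 2 can switch to X (5 → 9). Not NE.
(Up, Y, m2): Player 1 can switch to Down (-7 → -6). Not NE.
(Up, Z, m1): Player 1 can switch to Down (-1 → 1). Not NE.
(Up, Z, m2): Player 1 can switch to Down (4 → 7). Not NE.
(Down, X, m1): Player 1 gets 2, best alternative -1; Player 2 gets 6, best alternative -3; Player 3 gets 3, best alternative -6. No profitable deviation — NE.
(Down, X, m2): Player 1 can switch to Up (-1 → 0). Not NE.
(Down, Y, m1): Player 1 can switch to Up (-2 → 1). Not NE.
(Down, Y, m2): Player 2 can switch to X (5 → 7). Not NE.
(The remaining 2 profiles each have a profitable deviation by the same check.)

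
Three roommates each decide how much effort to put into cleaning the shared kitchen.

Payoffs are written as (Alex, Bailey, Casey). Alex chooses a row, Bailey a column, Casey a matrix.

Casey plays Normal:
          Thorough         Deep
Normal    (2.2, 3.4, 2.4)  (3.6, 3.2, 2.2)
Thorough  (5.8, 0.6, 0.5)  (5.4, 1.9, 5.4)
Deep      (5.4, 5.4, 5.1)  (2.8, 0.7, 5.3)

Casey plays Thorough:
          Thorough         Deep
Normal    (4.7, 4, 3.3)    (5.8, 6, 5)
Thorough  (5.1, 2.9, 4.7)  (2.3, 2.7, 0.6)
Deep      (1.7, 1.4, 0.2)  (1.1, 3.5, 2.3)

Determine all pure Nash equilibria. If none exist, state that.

Pure-strategy Nash equilibria: (Normal, Deep, Thorough) and (Thorough, Thorough, Thorough) and (Thorough, Deep, Normal)

Mark each player's best response to every combination of opponents' strategies; a profile where every player is best-responding is a pure Nash equilibrium.
Alex against (Thorough, Normal): payoffs 2.2, 5.8, 5.4 → best response Thorough.
Alex against (Thorough, Thorough): payoffs 4.7, 5.1, 1.7 → best response Thorough.
Alex against (Deep, Normal): payoffs 3.6, 5.4, 2.8 → best response Thorough.
Alex against (Deep, Thorough): payoffs 5.8, 2.3, 1.1 → best response Normal.
Bailey against (Normal, Normal): payoffs 3.4, 3.2 → best response Thorough.
Bailey against (Normal, Thorough): payoffs 4, 6 → best response Deep.
Bailey against (Thorough, Normal): payoffs 0.6, 1.9 → best response Deep.
Bailey against (Thorough, Thorough): payoffs 2.9, 2.7 → best response Thorough.
Bailey against (Deep, Normal): payoffs 5.4, 0.7 → best response Thorough.
Bailey against (Deep, Thorough): payoffs 1.4, 3.5 → best response Deep.
Casey against (Normal, Thorough): payoffs 2.4, 3.3 → best response Thorough.
Casey against (Normal, Deep): payoffs 2.2, 5 → best response Thorough.
Casey against (Thorough, Thorough): payoffs 0.5, 4.7 → best response Thorough.
Casey against (Thorough, Deep): payoffs 5.4, 0.6 → best response Normal.
Casey against (Deep, Thorough): payoffs 5.1, 0.2 → best response Normal.
Casey against (Deep, Deep): payoffs 5.3, 2.3 → best response Normal.
Mutual best responses: (Normal, Deep, Thorough); (Thorough, Thorough, Thorough); (Thorough, Deep, Normal).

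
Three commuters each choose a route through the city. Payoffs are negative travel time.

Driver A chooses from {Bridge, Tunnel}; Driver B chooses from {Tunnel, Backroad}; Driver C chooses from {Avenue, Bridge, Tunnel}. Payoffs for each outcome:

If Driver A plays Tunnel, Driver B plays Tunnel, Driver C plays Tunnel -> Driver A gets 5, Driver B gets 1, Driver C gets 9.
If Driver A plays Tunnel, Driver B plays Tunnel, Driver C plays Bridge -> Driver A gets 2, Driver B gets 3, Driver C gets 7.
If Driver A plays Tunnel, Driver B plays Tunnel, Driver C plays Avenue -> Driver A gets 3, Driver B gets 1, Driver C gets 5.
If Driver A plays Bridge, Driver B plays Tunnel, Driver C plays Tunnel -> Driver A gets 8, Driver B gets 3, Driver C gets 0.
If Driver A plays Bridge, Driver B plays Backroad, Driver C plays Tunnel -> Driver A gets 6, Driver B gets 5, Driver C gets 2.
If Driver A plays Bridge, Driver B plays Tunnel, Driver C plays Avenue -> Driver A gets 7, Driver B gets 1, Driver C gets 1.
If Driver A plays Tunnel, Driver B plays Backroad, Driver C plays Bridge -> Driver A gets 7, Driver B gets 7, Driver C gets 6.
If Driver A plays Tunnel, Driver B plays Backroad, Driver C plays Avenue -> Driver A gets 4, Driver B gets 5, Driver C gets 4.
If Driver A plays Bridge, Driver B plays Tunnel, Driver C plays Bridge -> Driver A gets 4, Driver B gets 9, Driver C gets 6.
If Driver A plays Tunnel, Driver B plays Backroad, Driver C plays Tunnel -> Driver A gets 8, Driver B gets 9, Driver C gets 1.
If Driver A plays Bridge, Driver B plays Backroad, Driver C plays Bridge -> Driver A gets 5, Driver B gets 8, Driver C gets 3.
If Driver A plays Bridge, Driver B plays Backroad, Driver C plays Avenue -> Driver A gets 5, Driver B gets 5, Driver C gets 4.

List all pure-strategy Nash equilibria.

Driver A against (Tunnel, Avenue): payoffs 7, 3 → best response Bridge.
Driver A against (Tunnel, Bridge): payoffs 4, 2 → best response Bridge.
Driver A against (Tunnel, Tunnel): payoffs 8, 5 → best response Bridge.
Driver A against (Backroad, Avenue): payoffs 5, 4 → best response Bridge.
Driver A against (Backroad, Bridge): payoffs 5, 7 → best response Tunnel.
Driver A against (Backroad, Tunnel): payoffs 6, 8 → best response Tunnel.
Driver B against (Bridge, Avenue): payoffs 1, 5 → best response Backroad.
Driver B against (Bridge, Bridge): payoffs 9, 8 → best response Tunnel.
Driver B against (Bridge, Tunnel): payoffs 3, 5 → best response Backroad.
Driver B against (Tunnel, Avenue): payoffs 1, 5 → best response Backroad.
Driver B against (Tunnel, Bridge): payoffs 3, 7 → best response Backroad.
Driver B against (Tunnel, Tunnel): payoffs 1, 9 → best response Backroad.
Driver C against (Bridge, Tunnel): payoffs 1, 6, 0 → best response Bridge.
Driver C against (Bridge, Backroad): payoffs 4, 3, 2 → best response Avenue.
Driver C against (Tunnel, Tunnel): payoffs 5, 7, 9 → best response Tunnel.
Driver C against (Tunnel, Backroad): payoffs 4, 6, 1 → best response Bridge.
Mutual best responses: (Bridge, Tunnel, Bridge); (Bridge, Backroad, Avenue); (Tunnel, Backroad, Bridge).

Pure-strategy Nash equilibria: (Bridge, Tunnel, Bridge); (Bridge, Backroad, Avenue); (Tunnel, Backroad, Bridge)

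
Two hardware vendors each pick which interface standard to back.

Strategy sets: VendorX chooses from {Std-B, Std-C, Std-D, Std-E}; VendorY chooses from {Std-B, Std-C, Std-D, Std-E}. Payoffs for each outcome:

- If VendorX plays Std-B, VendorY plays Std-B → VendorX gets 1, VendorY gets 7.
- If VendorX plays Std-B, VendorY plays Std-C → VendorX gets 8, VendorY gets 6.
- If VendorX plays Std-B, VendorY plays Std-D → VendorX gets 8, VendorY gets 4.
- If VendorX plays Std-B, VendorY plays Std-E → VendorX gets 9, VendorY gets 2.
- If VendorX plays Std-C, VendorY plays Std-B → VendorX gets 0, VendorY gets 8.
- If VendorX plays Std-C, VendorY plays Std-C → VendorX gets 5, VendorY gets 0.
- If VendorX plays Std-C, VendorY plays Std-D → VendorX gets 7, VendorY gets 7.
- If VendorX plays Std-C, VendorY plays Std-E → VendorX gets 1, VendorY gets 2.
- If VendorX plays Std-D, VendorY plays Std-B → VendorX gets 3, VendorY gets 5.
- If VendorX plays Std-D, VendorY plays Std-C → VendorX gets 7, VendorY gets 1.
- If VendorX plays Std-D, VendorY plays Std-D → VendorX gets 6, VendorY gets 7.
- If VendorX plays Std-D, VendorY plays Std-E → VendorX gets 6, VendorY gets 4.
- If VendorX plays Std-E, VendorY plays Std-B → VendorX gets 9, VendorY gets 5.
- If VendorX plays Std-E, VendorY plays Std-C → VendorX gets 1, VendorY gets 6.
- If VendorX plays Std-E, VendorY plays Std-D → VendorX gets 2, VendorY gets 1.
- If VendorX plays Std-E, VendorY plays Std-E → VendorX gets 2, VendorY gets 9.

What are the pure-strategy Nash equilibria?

none

(Std-B, Std-B): VendorX can switch to Std-D (1 → 3). Not NE.
(Std-B, Std-C): VendorY can switch to Std-B (6 → 7). Not NE.
(Std-B, Std-D): VendorY can switch to Std-B (4 → 7). Not NE.
(Std-B, Std-E): VendorY can switch to Std-B (2 → 7). Not NE.
(Std-C, Std-B): VendorX can switch to Std-B (0 → 1). Not NE.
(Std-C, Std-C): VendorX can switch to Std-B (5 → 8). Not NE.
(Std-C, Std-D): VendorX can switch to Std-B (7 → 8). Not NE.
(Std-C, Std-E): VendorX can switch to Std-B (1 → 9). Not NE.
(The remaining 8 profiles each have a profitable deviation by the same check.)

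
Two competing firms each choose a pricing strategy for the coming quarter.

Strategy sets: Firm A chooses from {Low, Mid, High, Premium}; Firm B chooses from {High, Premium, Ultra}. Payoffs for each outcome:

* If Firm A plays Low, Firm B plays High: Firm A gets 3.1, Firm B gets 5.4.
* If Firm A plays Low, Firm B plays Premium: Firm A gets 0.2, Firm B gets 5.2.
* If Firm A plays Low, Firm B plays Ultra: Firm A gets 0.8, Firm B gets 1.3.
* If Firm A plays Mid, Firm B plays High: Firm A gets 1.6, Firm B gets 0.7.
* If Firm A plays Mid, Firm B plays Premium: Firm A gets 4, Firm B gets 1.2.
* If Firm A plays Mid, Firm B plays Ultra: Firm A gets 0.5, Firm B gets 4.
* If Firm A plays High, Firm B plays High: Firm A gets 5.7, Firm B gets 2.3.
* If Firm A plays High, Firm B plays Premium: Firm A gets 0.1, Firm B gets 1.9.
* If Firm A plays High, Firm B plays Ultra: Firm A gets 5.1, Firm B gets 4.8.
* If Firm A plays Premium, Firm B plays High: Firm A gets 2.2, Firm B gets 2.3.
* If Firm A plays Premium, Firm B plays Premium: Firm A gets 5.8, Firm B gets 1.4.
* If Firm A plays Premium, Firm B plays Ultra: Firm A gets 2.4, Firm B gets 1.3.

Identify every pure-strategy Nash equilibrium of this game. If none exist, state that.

(Low, High): Firm A can switch to High (3.1 → 5.7). Not NE.
(Low, Premium): Firm A can switch to Mid (0.2 → 4). Not NE.
(Low, Ultra): Firm A can switch to High (0.8 → 5.1). Not NE.
(Mid, High): Firm A can switch to Low (1.6 → 3.1). Not NE.
(Mid, Premium): Firm A can switch to Premium (4 → 5.8). Not NE.
(Mid, Ultra): Firm A can switch to Low (0.5 → 0.8). Not NE.
(High, High): Firm B can switch to Ultra (2.3 → 4.8). Not NE.
(High, Premium): Firm A can switch to Low (0.1 → 0.2). Not NE.
(High, Ultra): Firm A gets 5.1, best alternative 2.4; Firm B gets 4.8, best alternative 2.3. No profitable deviation — NE.
(Premium, High): Firm A can switch to Low (2.2 → 3.1). Not NE.
(Premium, Premium): Firm B can switch to High (1.4 → 2.3). Not NE.
(Premium, Ultra): Firm A can switch to High (2.4 → 5.1). Not NE.

Pure NE: (High, Ultra)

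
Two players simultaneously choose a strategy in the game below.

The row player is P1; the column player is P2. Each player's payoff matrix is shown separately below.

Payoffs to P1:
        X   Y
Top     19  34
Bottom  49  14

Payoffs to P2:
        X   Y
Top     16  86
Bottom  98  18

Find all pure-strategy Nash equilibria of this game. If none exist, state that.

Pure-strategy Nash equilibria: (Top, Y); (Bottom, X)

For each player, find the best response to each opponent profile; mutual best responses are the pure NE.
P1 against X: payoffs 19, 49 → best response Bottom.
P1 against Y: payoffs 34, 14 → best response Top.
P2 against Top: payoffs 16, 86 → best response Y.
P2 against Bottom: payoffs 98, 18 → best response X.
Mutual best responses: (Top, Y); (Bottom, X).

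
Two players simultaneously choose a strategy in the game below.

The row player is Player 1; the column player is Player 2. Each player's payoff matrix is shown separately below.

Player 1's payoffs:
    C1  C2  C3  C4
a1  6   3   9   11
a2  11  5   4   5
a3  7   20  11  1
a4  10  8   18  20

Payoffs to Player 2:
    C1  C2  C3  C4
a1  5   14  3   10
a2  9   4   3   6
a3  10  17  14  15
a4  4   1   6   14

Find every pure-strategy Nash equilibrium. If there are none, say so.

(a1, C1): Player 1 can switch to a2 (6 → 11). Not NE.
(a1, C2): Player 1 can switch to a2 (3 → 5). Not NE.
(a1, C3): Player 1 can switch to a3 (9 → 11). Not NE.
(a1, C4): Player 1 can switch to a4 (11 → 20). Not NE.
(a2, C1): Player 1 gets 11, best alternative 10; Player 2 gets 9, best alternative 6. No profitable deviation — NE.
(a2, C2): Player 1 can switch to a3 (5 → 20). Not NE.
(a2, C3): Player 1 can switch to a1 (4 → 9). Not NE.
(a2, C4): Player 1 can switch to a1 (5 → 11). Not NE.
(a3, C1): Player 1 can switch to a2 (7 → 11). Not NE.
(a3, C2): Player 1 gets 20, best alternative 8; Player 2 gets 17, best alternative 15. No profitable deviation — NE.
(a3, C3): Player 1 can switch to a4 (11 → 18). Not NE.
(a3, C4): Player 1 can switch to a1 (1 → 11). Not NE.
(a4, C4): Player 1 gets 20, best alternative 11; Player 2 gets 14, best alternative 6. No profitable deviation — NE.
(The remaining 3 profiles each have a profitable deviation by the same check.)

(a2, C1) and (a3, C2) and (a4, C4)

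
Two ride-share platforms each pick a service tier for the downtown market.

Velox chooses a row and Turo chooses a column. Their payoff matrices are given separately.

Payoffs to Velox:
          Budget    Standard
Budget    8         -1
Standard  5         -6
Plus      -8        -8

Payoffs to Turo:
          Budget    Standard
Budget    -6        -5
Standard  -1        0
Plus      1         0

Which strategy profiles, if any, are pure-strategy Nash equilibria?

Velox against Budget: payoffs 8, 5, -8 → best response Budget.
Velox against Standard: payoffs -1, -6, -8 → best response Budget.
Turo against Budget: payoffs -6, -5 → best response Standard.
Turo against Standard: payoffs -1, 0 → best response Standard.
Turo against Plus: payoffs 1, 0 → best response Budget.
Mutual best responses: (Budget, Standard).

(Budget, Standard)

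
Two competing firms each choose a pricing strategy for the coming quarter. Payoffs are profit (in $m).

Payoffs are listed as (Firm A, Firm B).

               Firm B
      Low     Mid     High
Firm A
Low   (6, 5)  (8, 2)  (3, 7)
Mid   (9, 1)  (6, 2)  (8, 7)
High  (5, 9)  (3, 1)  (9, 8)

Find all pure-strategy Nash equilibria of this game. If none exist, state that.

Mark each player's best response to every combination of opponents' strategies; a profile where every player is best-responding is a pure Nash equilibrium.
Firm A against Low: payoffs 6, 9, 5 → best response Mid.
Firm A against Mid: payoffs 8, 6, 3 → best response Low.
Firm A against High: payoffs 3, 8, 9 → best response High.
Firm B against Low: payoffs 5, 2, 7 → best response High.
Firm B against Mid: payoffs 1, 2, 7 → best response High.
Firm B against High: payoffs 9, 1, 8 → best response Low.
No profile is a mutual best response for all players.

There is no pure-strategy Nash equilibrium.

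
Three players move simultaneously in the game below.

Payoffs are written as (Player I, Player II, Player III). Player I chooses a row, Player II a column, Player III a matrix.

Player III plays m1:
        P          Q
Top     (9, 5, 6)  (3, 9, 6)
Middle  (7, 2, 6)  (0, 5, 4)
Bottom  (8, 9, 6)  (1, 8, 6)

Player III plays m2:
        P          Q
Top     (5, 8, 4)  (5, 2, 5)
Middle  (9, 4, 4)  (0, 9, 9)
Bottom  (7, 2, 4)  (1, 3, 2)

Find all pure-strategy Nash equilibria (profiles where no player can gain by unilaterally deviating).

For each strategy profile, look for a profitable unilateral deviation.
(Top, P, m1): Player II can switch to Q (5 → 9). Not NE.
(Top, P, m2): Player I can switch to Middle (5 → 9). Not NE.
(Top, Q, m1): Player I gets 3, best alternative 1; Player II gets 9, best alternative 5; Player III gets 6, best alternative 5. No profitable deviation — NE.
(Top, Q, m2): Player II can switch to P (2 → 8). Not NE.
(Middle, P, m1): Player I can switch to Top (7 → 9). Not NE.
(Middle, P, m2): Player II can switch to Q (4 → 9). Not NE.
(Middle, Q, m1): Player I can switch to Top (0 → 3). Not NE.
(Middle, Q, m2): Player I can switch to Top (0 → 5). Not NE.
(Bottom, P, m1): Player I can switch to Top (8 → 9). Not NE.
(The remaining 3 profiles each have a profitable deviation by the same check.)

Pure NE: (Top, Q, m1)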